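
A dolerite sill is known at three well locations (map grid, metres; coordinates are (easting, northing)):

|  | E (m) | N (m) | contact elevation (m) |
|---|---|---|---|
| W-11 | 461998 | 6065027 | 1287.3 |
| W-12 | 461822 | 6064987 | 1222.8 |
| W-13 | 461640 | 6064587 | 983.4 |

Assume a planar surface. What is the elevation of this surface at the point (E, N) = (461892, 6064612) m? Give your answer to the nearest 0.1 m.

Two edge vectors: W-11→W-12 = (-176, -40, -64.5), W-11→W-13 = (-358, -440, -303.9).
Normal n = (W-11→W-12) × (W-11→W-13) = (-16224, -30395.4, 63120).
So ∂z/∂E = −n_x/n_z = 0.257034221 and ∂z/∂N = −n_y/n_z = 0.481549430.
Intercept c from W-11: 1287.3 − 118749.30 − 2920610.29 = −3038072.29.
At (461892, 6064612): z = 118722.1 + 2920410.4 − 3038072.29 = 1060.2 m.

1060.2 m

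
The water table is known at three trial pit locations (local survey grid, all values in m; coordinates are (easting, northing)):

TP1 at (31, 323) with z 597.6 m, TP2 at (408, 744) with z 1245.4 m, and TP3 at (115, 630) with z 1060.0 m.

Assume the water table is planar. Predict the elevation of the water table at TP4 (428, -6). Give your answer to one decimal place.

127.5 m

Two edge vectors: TP1→TP2 = (377, 421, 647.8), TP1→TP3 = (84, 307, 462.4).
Normal n = (TP1→TP2) × (TP1→TP3) = (-4204.2, -119909.6, 80375).
So ∂z/∂E = −n_x/n_z = 0.05231 and ∂z/∂N = −n_y/n_z = 1.49188.
Intercept c from TP1: 597.6 − 1.62 − 481.88 = 114.10.
At (428, -6): z = 22.4 − 9.0 + 114.10 = 127.5 m.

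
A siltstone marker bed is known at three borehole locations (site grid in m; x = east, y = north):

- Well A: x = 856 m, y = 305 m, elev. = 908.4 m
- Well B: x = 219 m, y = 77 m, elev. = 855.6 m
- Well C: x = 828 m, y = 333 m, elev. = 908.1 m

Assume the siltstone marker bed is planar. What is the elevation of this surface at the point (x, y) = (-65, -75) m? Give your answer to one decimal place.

Let the plane be z = a·x + b·y + c.
Well B−Well A: −637a − 228b = −52.8;  Well C−Well A: −28a + 28b = −0.3.
Solving gives a = 0.06386, b = 0.05315.
Then c = 908.4 − a·856 − b·305 = 837.52.
At (-65, -75): z = −4.2 − 4.0 + 837.52 = 829.4 m.

829.4 m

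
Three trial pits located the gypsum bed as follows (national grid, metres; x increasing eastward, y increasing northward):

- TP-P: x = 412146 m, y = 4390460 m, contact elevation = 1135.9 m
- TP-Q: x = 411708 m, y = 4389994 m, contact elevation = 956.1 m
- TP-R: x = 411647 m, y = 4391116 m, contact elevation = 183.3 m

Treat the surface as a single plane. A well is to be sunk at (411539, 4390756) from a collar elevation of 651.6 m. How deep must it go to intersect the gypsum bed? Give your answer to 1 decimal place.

358.2 m

Let the plane be z = a·x + b·y + c.
TP-Q−TP-P: −438a − 466b = −179.8;  TP-R−TP-P: −499a + 656b = −952.6.
Solving gives a = 1.080787594, b = −0.630010657.
Then c = 1135.9 − a·412146 − b·4390460 = 2321730.20.
At (411539, 4390756): z_contact = 444786.25 − 2766223.07 + 2321730.20 = 293.38 m.
Depth below ground = 651.6 − 293.38 = 358.2 m.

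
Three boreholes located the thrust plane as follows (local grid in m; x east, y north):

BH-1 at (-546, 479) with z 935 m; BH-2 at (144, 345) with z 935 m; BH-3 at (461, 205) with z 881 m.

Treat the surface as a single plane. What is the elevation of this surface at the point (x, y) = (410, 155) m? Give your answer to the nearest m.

Let the plane be z = a·x + b·y + c.
BH-2−BH-1: 690a − 134b = 0;  BH-3−BH-1: 1007a − 274b = −54.
Solving gives a = 0.13370, b = 0.68844.
Then c = 935 − a·-546 − b·479 = 678.23.
At (410, 155): z = 54.8 + 106.7 + 678.23 = 839.8 m.

840 m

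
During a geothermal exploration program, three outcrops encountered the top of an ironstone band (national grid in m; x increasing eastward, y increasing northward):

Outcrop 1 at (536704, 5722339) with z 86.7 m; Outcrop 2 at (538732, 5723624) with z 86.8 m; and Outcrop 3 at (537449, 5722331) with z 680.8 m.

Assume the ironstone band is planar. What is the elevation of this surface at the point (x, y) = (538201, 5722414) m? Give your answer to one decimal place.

1167.8 m

Let the plane be z = a·x + b·y + c.
Outcrop 2−Outcrop 1: 2028a + 1285b = 0.1;  Outcrop 3−Outcrop 1: 745a − 8b = 594.1.
Solving gives a = 0.784161146, b = −1.237493234.
Then c = 86.7 − a·536704 − b·5722339 = 6660580.07.
At (538201, 5722414): z = 422036.3 − 7081448.6 + 6660580.07 = 1167.8 m.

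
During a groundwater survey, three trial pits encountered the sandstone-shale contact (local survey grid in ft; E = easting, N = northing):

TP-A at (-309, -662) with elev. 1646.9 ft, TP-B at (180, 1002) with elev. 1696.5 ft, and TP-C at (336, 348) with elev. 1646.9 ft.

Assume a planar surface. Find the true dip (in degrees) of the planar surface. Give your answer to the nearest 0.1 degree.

Let the plane be z = a·E + b·N + c.
TP-B−TP-A: 489a + 1664b = 49.6;  TP-C−TP-A: 645a + 1010b = 0.
Solving gives a = −0.08646, b = 0.05522.
Gradient magnitude |∇z| = √(a² + b²) = √(0.00748 + 0.00305) = 0.10259.
True dip = arctan(0.10259) = 5.9°, dipping toward ESE (azimuth ≈ 123°).

5.9°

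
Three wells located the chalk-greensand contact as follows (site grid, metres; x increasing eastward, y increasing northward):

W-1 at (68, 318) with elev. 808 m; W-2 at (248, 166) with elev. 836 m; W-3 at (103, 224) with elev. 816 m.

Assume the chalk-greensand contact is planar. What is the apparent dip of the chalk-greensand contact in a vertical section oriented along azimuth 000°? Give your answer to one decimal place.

Let the plane be z = a·x + b·y + c.
W-2−W-1: 180a − 152b = 28;  W-3−W-1: 35a − 94b = 8.
Solving gives a = 0.12207, b = −0.03966.
Unit vector along 000° is (sin 0°, cos 0°) = (0.0000, 1.0000).
Slope in that direction = a·(0.0000) + b·(1.0000) = −0.03966.
Apparent dip = arctan|0.03966| = 2.3° (true dip is 7.3°, so apparent ≤ true as expected).

2.3°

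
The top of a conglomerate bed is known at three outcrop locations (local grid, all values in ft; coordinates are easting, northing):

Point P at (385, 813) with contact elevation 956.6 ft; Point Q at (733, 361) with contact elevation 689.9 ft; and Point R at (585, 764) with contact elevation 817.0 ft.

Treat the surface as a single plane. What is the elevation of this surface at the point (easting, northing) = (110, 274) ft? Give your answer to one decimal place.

1109.2 ft

Two edge vectors: Point P→Point Q = (348, -452, -266.7), Point P→Point R = (200, -49, -139.6).
Normal n = (Point P→Point Q) × (Point P→Point R) = (50030.9, -4759.2, 73348).
So ∂z/∂easting = −n_x/n_z = −0.68210 and ∂z/∂northing = −n_y/n_z = 0.06489.
Intercept c from Point P: 956.6 + 262.61 − 52.75 = 1166.46.
At (110, 274): z = −75.0 + 17.8 + 1166.46 = 1109.2 ft.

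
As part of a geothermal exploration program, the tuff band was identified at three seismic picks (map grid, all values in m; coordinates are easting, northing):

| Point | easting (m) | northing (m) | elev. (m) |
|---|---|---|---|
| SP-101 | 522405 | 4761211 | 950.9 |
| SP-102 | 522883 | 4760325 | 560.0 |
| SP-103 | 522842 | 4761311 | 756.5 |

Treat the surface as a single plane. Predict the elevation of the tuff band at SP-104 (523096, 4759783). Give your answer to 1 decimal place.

Let the plane be z = a·easting + b·northing + c.
SP-102−SP-101: 478a − 886b = −390.9;  SP-103−SP-101: 437a + 100b = −194.4.
Solving gives a = −0.485832517, b = 0.179088100.
Then c = 950.9 − a·522405 − b·4761211 = −597924.00.
At (523096, 4759783): z = −254137.0 + 852420.5 − 597924.00 = 359.5 m.

359.5 m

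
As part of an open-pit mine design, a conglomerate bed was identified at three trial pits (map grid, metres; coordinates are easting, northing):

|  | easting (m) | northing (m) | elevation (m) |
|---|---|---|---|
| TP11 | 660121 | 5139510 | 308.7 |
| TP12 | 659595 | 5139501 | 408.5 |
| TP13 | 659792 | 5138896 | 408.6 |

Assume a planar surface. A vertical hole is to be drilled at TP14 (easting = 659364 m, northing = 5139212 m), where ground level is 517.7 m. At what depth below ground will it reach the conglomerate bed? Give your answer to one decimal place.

Let the plane be z = a·easting + b·northing + c.
TP12−TP11: −526a − 9b = 99.8;  TP13−TP11: −329a − 614b = 99.9.
Solving gives a = −0.188679794, b = −0.061603172.
Then c = 308.7 − a·660121 − b·5139510 = 441470.31.
At (659364, 5139212): z_contact = −124408.66 − 316591.76 + 441470.31 = 469.89 m.
Depth below ground = 517.7 − 469.89 = 47.8 m.

47.8 m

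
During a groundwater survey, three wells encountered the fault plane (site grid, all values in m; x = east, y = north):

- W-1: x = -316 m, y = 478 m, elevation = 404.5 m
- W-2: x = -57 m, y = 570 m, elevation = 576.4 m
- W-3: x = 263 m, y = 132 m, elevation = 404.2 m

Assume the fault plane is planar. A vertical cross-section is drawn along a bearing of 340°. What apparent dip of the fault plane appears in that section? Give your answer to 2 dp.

Let the plane be z = a·x + b·y + c.
W-2−W-1: 259a + 92b = 171.9;  W-3−W-1: 579a − 346b = −0.3.
Solving gives a = 0.41608, b = 0.69713.
Unit vector along 340° is (sin 340°, cos 340°) = (-0.3420, 0.9397).
Slope in that direction = a·(-0.3420) + b·(0.9397) = 0.51278.
Apparent dip = arctan|0.51278| = 27.15° (true dip is 39.1°, so apparent ≤ true as expected).

27.15°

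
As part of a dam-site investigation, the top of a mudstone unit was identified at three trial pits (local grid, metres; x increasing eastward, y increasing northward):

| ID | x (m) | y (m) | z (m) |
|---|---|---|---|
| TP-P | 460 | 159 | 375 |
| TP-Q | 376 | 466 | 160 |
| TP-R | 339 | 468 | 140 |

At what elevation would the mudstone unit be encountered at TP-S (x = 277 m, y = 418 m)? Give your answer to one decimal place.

Let the plane be z = a·x + b·y + c.
TP-Q−TP-P: −84a + 307b = −215;  TP-R−TP-P: −121a + 309b = −235.
Solving gives a = 0.51023, b = −0.56072.
Then c = 375 − a·460 − b·159 = 229.45.
At (277, 418): z = 141.3 − 234.4 + 229.45 = 136.4 m.

136.4 m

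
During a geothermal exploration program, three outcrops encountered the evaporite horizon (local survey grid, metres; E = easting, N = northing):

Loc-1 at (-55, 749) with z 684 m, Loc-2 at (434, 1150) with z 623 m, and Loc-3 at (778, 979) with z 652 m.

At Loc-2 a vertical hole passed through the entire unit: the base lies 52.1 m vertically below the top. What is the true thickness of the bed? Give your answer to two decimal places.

Let the plane be z = a·E + b·N + c.
Loc-2−Loc-1: 489a + 401b = −61;  Loc-3−Loc-1: 833a + 230b = −32.
Solving gives a = 0.00541, b = −0.15871.
|∇z| = √(a²+b²) = 0.15881, so dip δ = arctan(0.15881) = 9.02°.
True thickness = vertical thickness × cos δ = 52.1 × cos 9.02° = 51.46 m.

51.46 m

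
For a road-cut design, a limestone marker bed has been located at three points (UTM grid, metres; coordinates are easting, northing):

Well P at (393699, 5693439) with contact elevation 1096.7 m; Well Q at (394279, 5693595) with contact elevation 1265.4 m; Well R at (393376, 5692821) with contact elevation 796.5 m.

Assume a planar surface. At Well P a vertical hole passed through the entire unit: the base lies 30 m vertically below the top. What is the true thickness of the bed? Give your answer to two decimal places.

27.55 m

Let the plane be z = a·easting + b·northing + c.
Well Q−Well P: 580a + 156b = 168.7;  Well R−Well P: −323a − 618b = −300.2.
Solving gives a = 0.18641, b = 0.38833.
|∇z| = √(a²+b²) = 0.43076, so dip δ = arctan(0.43076) = 23.30°.
True thickness = vertical thickness × cos δ = 30 × cos 23.30° = 27.55 m.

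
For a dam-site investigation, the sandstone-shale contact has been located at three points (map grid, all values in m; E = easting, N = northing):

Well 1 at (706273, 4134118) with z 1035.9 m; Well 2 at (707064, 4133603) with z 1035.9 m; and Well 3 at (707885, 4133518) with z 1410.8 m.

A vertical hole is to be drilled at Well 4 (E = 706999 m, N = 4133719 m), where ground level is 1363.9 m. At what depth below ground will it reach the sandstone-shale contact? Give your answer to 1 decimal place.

Let the plane be z = a·E + b·N + c.
Well 2−Well 1: 791a − 515b = 0;  Well 3−Well 1: 1612a − 600b = 374.9.
Solving gives a = 0.542981889, b = 0.833978008.
Then c = 1035.9 − a·706273 − b·4134118 = −3830221.04.
At (706999, 4133719): z_contact = 383887.65 + 3447430.74 − 3830221.04 = 1097.35 m.
Depth below ground = 1363.9 − 1097.35 = 266.6 m.

266.6 m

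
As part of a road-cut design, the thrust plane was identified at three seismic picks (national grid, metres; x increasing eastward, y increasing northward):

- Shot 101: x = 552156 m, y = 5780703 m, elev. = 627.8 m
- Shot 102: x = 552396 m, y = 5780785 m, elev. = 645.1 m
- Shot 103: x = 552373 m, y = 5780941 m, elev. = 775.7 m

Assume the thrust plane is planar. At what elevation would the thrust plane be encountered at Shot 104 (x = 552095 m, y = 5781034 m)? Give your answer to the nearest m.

Two edge vectors: Shot 101→Shot 102 = (240, 82, 17.3), Shot 101→Shot 103 = (217, 238, 147.9).
Normal n = (Shot 101→Shot 102) × (Shot 101→Shot 103) = (8010.4, -31741.9, 39326).
So ∂z/∂x = −n_x/n_z = −0.20369221 and ∂z/∂y = −n_y/n_z = 0.80714794.
Intercept c from Shot 101: 627.8 + 112469.88 − 4665882.53 = −4552784.86.
At (552095, 5781034): z = −112457.5 + 4666149.7 − 4552784.86 = 907.4 m.

907 m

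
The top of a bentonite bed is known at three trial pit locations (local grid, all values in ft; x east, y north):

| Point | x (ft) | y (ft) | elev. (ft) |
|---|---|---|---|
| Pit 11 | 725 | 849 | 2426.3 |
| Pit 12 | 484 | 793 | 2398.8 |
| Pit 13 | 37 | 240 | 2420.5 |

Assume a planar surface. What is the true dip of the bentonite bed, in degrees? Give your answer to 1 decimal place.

12.5°

Two edge vectors: Pit 11→Pit 12 = (-241, -56, -27.5), Pit 11→Pit 13 = (-688, -609, -5.8).
Normal n = (Pit 11→Pit 12) × (Pit 11→Pit 13) = (-16422.7, 17522.2, 108241).
So ∂z/∂x = −n_x/n_z = 0.15172 and ∂z/∂y = −n_y/n_z = −0.16188.
Gradient magnitude |∇z| = √(a² + b²) = √(0.02302 + 0.02621) = 0.22187.
True dip = arctan(0.22187) = 12.5°, dipping toward NW (azimuth ≈ 317°).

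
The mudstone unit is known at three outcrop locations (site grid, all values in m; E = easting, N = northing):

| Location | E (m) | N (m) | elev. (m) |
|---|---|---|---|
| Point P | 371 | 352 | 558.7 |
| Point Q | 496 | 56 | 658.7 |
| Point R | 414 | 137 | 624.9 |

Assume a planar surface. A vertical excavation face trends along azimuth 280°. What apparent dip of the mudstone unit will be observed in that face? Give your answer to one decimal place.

10.3°

Two edge vectors: Point P→Point Q = (125, -296, 100), Point P→Point R = (43, -215, 66.2).
Normal n = (Point P→Point Q) × (Point P→Point R) = (1904.8, -3975, -14147).
So ∂z/∂E = −n_x/n_z = 0.13464 and ∂z/∂N = −n_y/n_z = −0.28098.
Unit vector along 280° is (sin 280°, cos 280°) = (-0.9848, 0.1736).
Slope in that direction = a·(-0.9848) + b·(0.1736) = −0.18139.
Apparent dip = arctan|0.18139| = 10.3° (true dip is 17.3°, so apparent ≤ true as expected).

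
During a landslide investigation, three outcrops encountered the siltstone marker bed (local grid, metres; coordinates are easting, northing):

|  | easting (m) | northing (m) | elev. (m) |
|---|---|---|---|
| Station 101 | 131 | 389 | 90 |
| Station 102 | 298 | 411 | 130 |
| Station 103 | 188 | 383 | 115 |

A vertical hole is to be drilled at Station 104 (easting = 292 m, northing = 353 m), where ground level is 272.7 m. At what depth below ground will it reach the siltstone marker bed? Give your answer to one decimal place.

96.1 m

Let the plane be z = a·easting + b·northing + c.
Station 102−Station 101: 167a + 22b = 40;  Station 103−Station 101: 57a − 6b = 25.
Solving gives a = 0.35018, b = −0.83998.
Then c = 90 − a·131 − b·389 = 370.88.
At (292, 353): z_contact = 102.25 − 296.51 + 370.88 = 176.62 m.
Depth below ground = 272.7 − 176.62 = 96.1 m.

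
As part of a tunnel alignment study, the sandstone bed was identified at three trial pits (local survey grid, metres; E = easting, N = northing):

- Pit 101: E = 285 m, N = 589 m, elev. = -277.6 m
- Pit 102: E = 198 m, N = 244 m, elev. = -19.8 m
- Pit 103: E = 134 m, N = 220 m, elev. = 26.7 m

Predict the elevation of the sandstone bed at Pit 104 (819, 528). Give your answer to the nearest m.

-503 m

Two edge vectors: Pit 101→Pit 102 = (-87, -345, 257.8), Pit 101→Pit 103 = (-151, -369, 304.3).
Normal n = (Pit 101→Pit 102) × (Pit 101→Pit 103) = (-9855.3, -12453.7, -19992).
So ∂z/∂E = −n_x/n_z = −0.49296 and ∂z/∂N = −n_y/n_z = −0.62293.
Intercept c from Pit 101: -277.6 + 140.49 + 366.91 = 229.80.
At (819, 528): z = −403.7 − 328.9 + 229.80 = -502.8 m.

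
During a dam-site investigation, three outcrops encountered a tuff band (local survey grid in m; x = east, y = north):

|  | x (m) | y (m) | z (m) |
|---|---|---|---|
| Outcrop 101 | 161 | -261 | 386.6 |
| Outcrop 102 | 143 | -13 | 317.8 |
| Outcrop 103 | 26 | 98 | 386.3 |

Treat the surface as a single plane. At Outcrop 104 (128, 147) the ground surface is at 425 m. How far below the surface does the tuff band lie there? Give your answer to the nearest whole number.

149 m

Two edge vectors: Outcrop 101→Outcrop 102 = (-18, 248, -68.8), Outcrop 101→Outcrop 103 = (-135, 359, -0.3).
Normal n = (Outcrop 101→Outcrop 102) × (Outcrop 101→Outcrop 103) = (24624.8, 9282.6, 27018).
So ∂z/∂x = −n_x/n_z = −0.91142 and ∂z/∂y = −n_y/n_z = −0.34357.
Intercept c from Outcrop 101: 386.6 + 146.74 − 89.67 = 443.67.
At (128, 147): z_contact = −116.7 − 50.5 + 443.67 = 276.5 m.
Depth below ground = 425 − 276.5 = 149 m.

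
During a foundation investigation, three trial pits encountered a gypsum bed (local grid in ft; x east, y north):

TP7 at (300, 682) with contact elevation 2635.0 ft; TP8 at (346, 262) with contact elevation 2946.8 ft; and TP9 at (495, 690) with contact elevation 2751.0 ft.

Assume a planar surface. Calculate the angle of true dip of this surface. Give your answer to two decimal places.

42.54°

Two edge vectors: TP7→TP8 = (46, -420, 311.8), TP7→TP9 = (195, 8, 116).
Normal n = (TP7→TP8) × (TP7→TP9) = (-51214.4, 55465, 82268).
So ∂z/∂x = −n_x/n_z = 0.62253 and ∂z/∂y = −n_y/n_z = −0.67420.
Gradient magnitude |∇z| = √(a² + b²) = √(0.38755 + 0.45454) = 0.91765.
True dip = arctan(0.91765) = 42.54°, dipping toward NW (azimuth ≈ 317°).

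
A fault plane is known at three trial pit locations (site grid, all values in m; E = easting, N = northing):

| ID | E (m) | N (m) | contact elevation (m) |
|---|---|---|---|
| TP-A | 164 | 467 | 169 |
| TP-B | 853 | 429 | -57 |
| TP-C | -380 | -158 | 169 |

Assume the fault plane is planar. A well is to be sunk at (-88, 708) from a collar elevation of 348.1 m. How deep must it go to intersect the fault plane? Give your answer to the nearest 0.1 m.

Two edge vectors: TP-A→TP-B = (689, -38, -226), TP-A→TP-C = (-544, -625, 0).
Normal n = (TP-A→TP-B) × (TP-A→TP-C) = (-141250, 122944, -451297).
So ∂z/∂E = −n_x/n_z = −0.31299 and ∂z/∂N = −n_y/n_z = 0.27242.
Intercept c from TP-A: 169 + 51.33 − 127.22 = 93.11.
At (-88, 708): z_contact = 27.54 + 192.88 + 93.11 = 313.53 m.
Depth below ground = 348.1 − 313.53 = 34.6 m.

34.6 m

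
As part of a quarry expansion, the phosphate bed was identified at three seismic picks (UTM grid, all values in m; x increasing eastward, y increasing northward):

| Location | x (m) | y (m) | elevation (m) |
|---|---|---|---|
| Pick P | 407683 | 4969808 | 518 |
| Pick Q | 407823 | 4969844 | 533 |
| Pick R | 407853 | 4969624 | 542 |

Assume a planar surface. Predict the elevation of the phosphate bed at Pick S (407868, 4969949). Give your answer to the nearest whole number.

Two edge vectors: Pick P→Pick Q = (140, 36, 15), Pick P→Pick R = (170, -184, 24).
Normal n = (Pick P→Pick Q) × (Pick P→Pick R) = (3624, -810, -31880).
So ∂z/∂x = −n_x/n_z = 0.11367629 and ∂z/∂y = −n_y/n_z = −0.02540778.
Intercept c from Pick P: 518 − 46343.89 + 126271.78 = 80445.89.
At (407868, 4969949): z = 46364.9 − 126275.4 + 80445.89 = 535.4 m.

535 m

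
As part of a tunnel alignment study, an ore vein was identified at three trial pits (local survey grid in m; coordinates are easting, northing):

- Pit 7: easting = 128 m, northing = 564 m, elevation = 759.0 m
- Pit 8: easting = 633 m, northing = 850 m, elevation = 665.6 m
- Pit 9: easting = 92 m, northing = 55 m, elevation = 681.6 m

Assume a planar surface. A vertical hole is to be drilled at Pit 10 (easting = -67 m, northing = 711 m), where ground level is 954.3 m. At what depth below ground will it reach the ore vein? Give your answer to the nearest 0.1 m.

Let the plane be z = a·easting + b·northing + c.
Pit 8−Pit 7: 505a + 286b = −93.4;  Pit 9−Pit 7: −36a − 509b = −77.4.
Solving gives a = −0.28238, b = 0.17203.
Then c = 759 − a·128 − b·564 = 698.12.
At (-67, 711): z_contact = 18.92 + 122.32 + 698.12 = 839.35 m.
Depth below ground = 954.3 − 839.35 = 114.9 m.

114.9 m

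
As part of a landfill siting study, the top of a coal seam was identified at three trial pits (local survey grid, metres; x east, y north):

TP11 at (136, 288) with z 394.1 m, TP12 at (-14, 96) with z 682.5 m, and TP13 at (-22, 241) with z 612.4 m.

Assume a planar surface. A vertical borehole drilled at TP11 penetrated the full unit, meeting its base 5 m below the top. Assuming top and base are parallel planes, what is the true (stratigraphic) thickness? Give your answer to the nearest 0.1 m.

3.0 m

Let the plane be z = a·x + b·y + c.
TP12−TP11: −150a − 192b = 288.4;  TP13−TP11: −158a − 47b = 218.3.
Solving gives a = −1.21785, b = −0.55064.
|∇z| = √(a²+b²) = 1.33655, so dip δ = arctan(1.33655) = 53.20°.
True thickness = vertical thickness × cos δ = 5 × cos 53.20° = 3.0 m.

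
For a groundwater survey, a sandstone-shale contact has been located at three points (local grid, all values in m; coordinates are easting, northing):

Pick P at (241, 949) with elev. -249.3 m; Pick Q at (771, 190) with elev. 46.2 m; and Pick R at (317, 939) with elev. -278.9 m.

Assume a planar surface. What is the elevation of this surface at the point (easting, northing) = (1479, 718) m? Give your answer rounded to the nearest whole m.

-682 m

Let the plane be z = a·easting + b·northing + c.
Pick Q−Pick P: 530a − 759b = 295.5;  Pick R−Pick P: 76a − 10b = −29.6.
Solving gives a = −0.48529, b = −0.72820.
Then c = -249.3 − a·241 − b·949 = 558.72.
At (1479, 718): z = −717.7 − 522.8 + 558.72 = -681.9 m.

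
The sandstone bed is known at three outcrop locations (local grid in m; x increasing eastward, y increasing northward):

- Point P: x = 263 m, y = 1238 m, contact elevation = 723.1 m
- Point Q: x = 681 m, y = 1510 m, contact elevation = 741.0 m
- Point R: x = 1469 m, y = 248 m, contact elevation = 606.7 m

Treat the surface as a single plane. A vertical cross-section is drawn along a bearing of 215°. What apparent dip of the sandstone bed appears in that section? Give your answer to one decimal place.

3.8°

Two edge vectors: Point P→Point Q = (418, 272, 17.9), Point P→Point R = (1206, -990, -116.4).
Normal n = (Point P→Point Q) × (Point P→Point R) = (-13939.8, 70242.6, -741852).
So ∂z/∂x = −n_x/n_z = −0.01879 and ∂z/∂y = −n_y/n_z = 0.09469.
Unit vector along 215° is (sin 215°, cos 215°) = (-0.5736, -0.8192).
Slope in that direction = a·(-0.5736) + b·(-0.8192) = −0.06678.
Apparent dip = arctan|0.06678| = 3.8° (true dip is 5.5°, so apparent ≤ true as expected).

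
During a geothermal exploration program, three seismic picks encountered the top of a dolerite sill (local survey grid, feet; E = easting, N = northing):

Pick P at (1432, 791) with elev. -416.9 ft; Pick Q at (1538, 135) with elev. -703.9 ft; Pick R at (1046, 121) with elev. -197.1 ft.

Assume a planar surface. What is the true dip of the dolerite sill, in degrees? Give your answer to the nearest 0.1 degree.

47.0°

Let the plane be z = a·E + b·N + c.
Pick Q−Pick P: 106a − 656b = −287;  Pick R−Pick P: −386a − 670b = 219.8.
Solving gives a = −1.03776, b = 0.26981.
Gradient magnitude |∇z| = √(a² + b²) = √(1.07694 + 0.07280) = 1.07226.
True dip = arctan(1.07226) = 47.0°, dipping toward ESE (azimuth ≈ 105°).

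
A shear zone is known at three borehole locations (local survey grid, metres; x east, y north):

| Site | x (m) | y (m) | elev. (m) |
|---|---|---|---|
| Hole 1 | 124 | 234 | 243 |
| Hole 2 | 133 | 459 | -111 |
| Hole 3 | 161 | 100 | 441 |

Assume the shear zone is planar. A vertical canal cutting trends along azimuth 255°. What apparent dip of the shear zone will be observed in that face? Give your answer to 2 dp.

Two edge vectors: Hole 1→Hole 2 = (9, 225, -354), Hole 1→Hole 3 = (37, -134, 198).
Normal n = (Hole 1→Hole 2) × (Hole 1→Hole 3) = (-2886, -14880, -9531).
So ∂z/∂x = −n_x/n_z = −0.30280 and ∂z/∂y = −n_y/n_z = −1.56122.
Unit vector along 255° is (sin 255°, cos 255°) = (-0.9659, -0.2588).
Slope in that direction = a·(-0.9659) + b·(-0.2588) = 0.69656.
Apparent dip = arctan|0.69656| = 34.86° (true dip is 57.8°, so apparent ≤ true as expected).

34.86°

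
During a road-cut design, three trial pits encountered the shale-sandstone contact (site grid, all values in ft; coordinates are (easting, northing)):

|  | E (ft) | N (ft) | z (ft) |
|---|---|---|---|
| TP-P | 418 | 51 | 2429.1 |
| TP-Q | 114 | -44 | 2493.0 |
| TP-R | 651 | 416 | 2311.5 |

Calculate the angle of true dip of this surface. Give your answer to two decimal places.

15.21°

Let the plane be z = a·E + b·N + c.
TP-Q−TP-P: −304a − 95b = 63.9;  TP-R−TP-P: 233a + 365b = −117.6.
Solving gives a = −0.13680, b = −0.23486.
Gradient magnitude |∇z| = √(a² + b²) = √(0.01871 + 0.05516) = 0.27180.
True dip = arctan(0.27180) = 15.21°, dipping toward NNE (azimuth ≈ 030°).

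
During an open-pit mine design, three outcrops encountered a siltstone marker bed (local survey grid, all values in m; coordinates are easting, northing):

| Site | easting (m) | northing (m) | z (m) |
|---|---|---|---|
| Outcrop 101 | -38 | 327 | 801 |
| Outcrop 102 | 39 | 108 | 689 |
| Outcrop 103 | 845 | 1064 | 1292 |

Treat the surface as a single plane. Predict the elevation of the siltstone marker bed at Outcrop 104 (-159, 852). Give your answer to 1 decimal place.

Let the plane be z = a·easting + b·northing + c.
Outcrop 102−Outcrop 101: 77a − 219b = −112;  Outcrop 103−Outcrop 101: 883a + 737b = 491.
Solving gives a = 0.099890, b = 0.546537.
Then c = 801 − a·-38 − b·327 = 626.08.
At (-159, 852): z = −15.9 + 465.6 + 626.08 = 1075.8 m.

1075.8 m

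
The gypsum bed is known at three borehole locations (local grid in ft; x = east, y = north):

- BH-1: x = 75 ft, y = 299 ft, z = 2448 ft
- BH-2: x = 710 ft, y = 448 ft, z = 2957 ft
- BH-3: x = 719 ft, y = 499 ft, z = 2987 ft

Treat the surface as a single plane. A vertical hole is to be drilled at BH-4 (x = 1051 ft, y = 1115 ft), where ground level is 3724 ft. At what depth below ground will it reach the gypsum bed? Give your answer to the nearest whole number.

220 ft

Two edge vectors: BH-1→BH-2 = (635, 149, 509), BH-1→BH-3 = (644, 200, 539).
Normal n = (BH-1→BH-2) × (BH-1→BH-3) = (-21489, -14469, 31044).
So ∂z/∂x = −n_x/n_z = 0.69221 and ∂z/∂y = −n_y/n_z = 0.46608.
Intercept c from BH-1: 2448 − 51.92 − 139.36 = 2256.73.
At (1051, 1115): z_contact = 727.5 + 519.7 + 2256.73 = 3503.9 ft.
Depth below ground = 3724 − 3503.9 = 220 ft.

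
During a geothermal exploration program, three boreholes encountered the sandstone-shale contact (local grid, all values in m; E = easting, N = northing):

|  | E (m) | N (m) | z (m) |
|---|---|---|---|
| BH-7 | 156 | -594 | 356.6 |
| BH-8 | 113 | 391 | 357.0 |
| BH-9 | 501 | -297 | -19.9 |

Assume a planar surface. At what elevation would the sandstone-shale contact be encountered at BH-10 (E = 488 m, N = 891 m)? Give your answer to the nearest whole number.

-60 m

Two edge vectors: BH-7→BH-8 = (-43, 985, 0.4), BH-7→BH-9 = (345, 297, -376.5).
Normal n = (BH-7→BH-8) × (BH-7→BH-9) = (-370971.3, -16051.5, -352596).
So ∂z/∂E = −n_x/n_z = −1.05211 and ∂z/∂N = −n_y/n_z = −0.04552.
Intercept c from BH-7: 356.6 + 164.13 − 27.04 = 493.69.
At (488, 891): z = −513.4 − 40.6 + 493.69 = -60.3 m.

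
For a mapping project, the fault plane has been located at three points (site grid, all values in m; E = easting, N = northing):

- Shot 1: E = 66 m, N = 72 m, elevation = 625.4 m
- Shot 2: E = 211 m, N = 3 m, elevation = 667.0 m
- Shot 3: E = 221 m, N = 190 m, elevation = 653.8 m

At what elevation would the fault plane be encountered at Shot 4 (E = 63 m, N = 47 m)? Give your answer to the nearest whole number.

627 m

Let the plane be z = a·E + b·N + c.
Shot 2−Shot 1: 145a − 69b = 41.6;  Shot 3−Shot 1: 155a + 118b = 28.4.
Solving gives a = 0.24702, b = −0.08380.
Then c = 625.4 − a·66 − b·72 = 615.13.
At (63, 47): z = 15.6 − 3.9 + 615.13 = 626.8 m.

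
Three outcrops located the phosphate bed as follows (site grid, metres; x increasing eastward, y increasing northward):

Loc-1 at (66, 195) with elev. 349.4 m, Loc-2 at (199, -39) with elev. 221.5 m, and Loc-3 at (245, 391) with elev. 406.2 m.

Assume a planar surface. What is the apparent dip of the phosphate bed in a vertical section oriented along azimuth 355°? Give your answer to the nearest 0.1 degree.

Let the plane be z = a·x + b·y + c.
Loc-2−Loc-1: 133a − 234b = −127.9;  Loc-3−Loc-1: 179a + 196b = 56.8.
Solving gives a = −0.17331, b = 0.44808.
Unit vector along 355° is (sin 355°, cos 355°) = (-0.0872, 0.9962).
Slope in that direction = a·(-0.0872) + b·(0.9962) = 0.46148.
Apparent dip = arctan|0.46148| = 24.8° (true dip is 25.7°, so apparent ≤ true as expected).

24.8°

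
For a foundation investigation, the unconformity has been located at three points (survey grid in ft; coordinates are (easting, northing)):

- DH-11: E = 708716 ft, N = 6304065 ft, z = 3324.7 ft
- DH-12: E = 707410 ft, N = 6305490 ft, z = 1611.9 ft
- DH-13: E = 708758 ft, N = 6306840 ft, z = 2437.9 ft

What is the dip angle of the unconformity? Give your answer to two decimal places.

45.12°

Let the plane be z = a·E + b·N + c.
DH-12−DH-11: −1306a + 1425b = −1712.8;  DH-13−DH-11: 42a + 2775b = −886.8.
Solving gives a = 0.94716, b = −0.33390.
Gradient magnitude |∇z| = √(a² + b²) = √(0.89711 + 0.11149) = 1.00429.
True dip = arctan(1.00429) = 45.12°, dipping toward WNW (azimuth ≈ 289°).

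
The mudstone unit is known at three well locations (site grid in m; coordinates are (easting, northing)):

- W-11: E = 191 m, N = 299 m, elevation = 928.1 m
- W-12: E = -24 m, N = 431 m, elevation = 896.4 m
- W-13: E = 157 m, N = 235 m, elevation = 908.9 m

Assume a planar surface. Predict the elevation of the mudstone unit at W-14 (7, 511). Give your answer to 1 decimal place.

917.5 m

Two edge vectors: W-11→W-12 = (-215, 132, -31.7), W-11→W-13 = (-34, -64, -19.2).
Normal n = (W-11→W-12) × (W-11→W-13) = (-4563.2, -3050.2, 18248).
So ∂z/∂E = −n_x/n_z = 0.25007 and ∂z/∂N = −n_y/n_z = 0.16715.
Intercept c from W-11: 928.1 − 47.76 − 49.98 = 830.36.
At (7, 511): z = 1.8 + 85.4 + 830.36 = 917.5 m.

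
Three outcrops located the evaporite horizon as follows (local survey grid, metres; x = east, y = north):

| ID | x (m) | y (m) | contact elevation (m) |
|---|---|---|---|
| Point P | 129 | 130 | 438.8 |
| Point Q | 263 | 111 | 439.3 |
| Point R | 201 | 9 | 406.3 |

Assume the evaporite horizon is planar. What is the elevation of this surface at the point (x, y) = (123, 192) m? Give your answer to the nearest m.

457 m

Let the plane be z = a·x + b·y + c.
Point Q−Point P: 134a − 19b = 0.5;  Point R−Point P: 72a − 121b = −32.5.
Solving gives a = 0.04567, b = 0.29577.
Then c = 438.8 − a·129 − b·130 = 394.46.
At (123, 192): z = 5.6 + 56.8 + 394.46 = 456.9 m.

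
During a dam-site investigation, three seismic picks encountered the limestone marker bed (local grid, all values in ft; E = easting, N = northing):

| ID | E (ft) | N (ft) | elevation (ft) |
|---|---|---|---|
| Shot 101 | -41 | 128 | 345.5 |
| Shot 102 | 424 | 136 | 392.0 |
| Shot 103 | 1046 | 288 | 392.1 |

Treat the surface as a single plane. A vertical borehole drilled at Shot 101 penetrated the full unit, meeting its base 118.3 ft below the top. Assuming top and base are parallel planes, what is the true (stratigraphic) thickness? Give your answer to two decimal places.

Let the plane be z = a·E + b·N + c.
Shot 102−Shot 101: 465a + 8b = 46.5;  Shot 103−Shot 101: 1087a + 160b = 46.6.
Solving gives a = 0.10756, b = −0.43949.
|∇z| = √(a²+b²) = 0.45246, so dip δ = arctan(0.45246) = 24.35°.
True thickness = vertical thickness × cos δ = 118.3 × cos 24.35° = 107.78 ft.

107.78 ft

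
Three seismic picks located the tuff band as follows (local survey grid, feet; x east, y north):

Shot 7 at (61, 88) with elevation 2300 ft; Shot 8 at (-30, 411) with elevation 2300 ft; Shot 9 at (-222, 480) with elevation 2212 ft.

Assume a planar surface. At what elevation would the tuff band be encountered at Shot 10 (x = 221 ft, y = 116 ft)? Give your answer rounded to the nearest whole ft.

2386 ft

Let the plane be z = a·x + b·y + c.
Shot 8−Shot 7: −91a + 323b = 0;  Shot 9−Shot 7: −283a + 392b = −88.
Solving gives a = 0.50997, b = 0.14367.
Then c = 2300 − a·61 − b·88 = 2256.25.
At (221, 116): z = 112.7 + 16.7 + 2256.25 = 2385.6 ft.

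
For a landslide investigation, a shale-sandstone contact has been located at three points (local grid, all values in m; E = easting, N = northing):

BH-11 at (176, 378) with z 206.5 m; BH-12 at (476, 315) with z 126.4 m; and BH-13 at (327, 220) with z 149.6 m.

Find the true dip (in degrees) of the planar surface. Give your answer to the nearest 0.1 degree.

Let the plane be z = a·E + b·N + c.
BH-12−BH-11: 300a − 63b = −80.1;  BH-13−BH-11: 151a − 158b = −56.9.
Solving gives a = −0.23943, b = 0.13131.
Gradient magnitude |∇z| = √(a² + b²) = √(0.05732 + 0.01724) = 0.27307.
True dip = arctan(0.27307) = 15.3°, dipping toward ESE (azimuth ≈ 119°).

15.3°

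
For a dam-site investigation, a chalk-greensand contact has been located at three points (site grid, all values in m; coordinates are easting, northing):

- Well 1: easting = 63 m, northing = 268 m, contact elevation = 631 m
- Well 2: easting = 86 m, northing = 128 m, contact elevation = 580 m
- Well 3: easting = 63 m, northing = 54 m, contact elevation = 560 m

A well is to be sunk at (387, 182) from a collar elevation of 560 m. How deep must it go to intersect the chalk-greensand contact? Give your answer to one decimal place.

21.6 m

Two edge vectors: Well 1→Well 2 = (23, -140, -51), Well 1→Well 3 = (0, -214, -71).
Normal n = (Well 1→Well 2) × (Well 1→Well 3) = (-974, 1633, -4922).
So ∂z/∂easting = −n_x/n_z = −0.19789 and ∂z/∂northing = −n_y/n_z = 0.33178.
Intercept c from Well 1: 631 + 12.47 − 88.92 = 554.55.
At (387, 182): z_contact = −76.58 + 60.38 + 554.55 = 538.35 m.
Depth below ground = 560 − 538.35 = 21.6 m.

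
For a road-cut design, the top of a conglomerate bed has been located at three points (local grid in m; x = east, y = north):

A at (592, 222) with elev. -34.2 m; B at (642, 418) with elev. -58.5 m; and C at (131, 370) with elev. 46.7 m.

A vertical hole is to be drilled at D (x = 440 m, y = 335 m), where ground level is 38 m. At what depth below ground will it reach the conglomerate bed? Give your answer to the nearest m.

50 m

Let the plane be z = a·x + b·y + c.
B−A: 50a + 196b = −24.3;  C−A: −461a + 148b = 80.9.
Solving gives a = −0.19899, b = −0.07322.
Then c = -34.2 − a·592 − b·222 = 99.86.
At (440, 335): z_contact = −87.6 − 24.5 + 99.86 = -12.2 m.
Depth below ground = 38 − (-12.2) = 50 m.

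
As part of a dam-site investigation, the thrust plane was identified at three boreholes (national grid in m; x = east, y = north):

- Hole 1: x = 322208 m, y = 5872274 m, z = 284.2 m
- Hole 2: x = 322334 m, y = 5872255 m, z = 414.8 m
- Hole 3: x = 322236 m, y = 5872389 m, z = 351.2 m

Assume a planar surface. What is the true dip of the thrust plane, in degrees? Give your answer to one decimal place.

Two edge vectors: Hole 1→Hole 2 = (126, -19, 130.6), Hole 1→Hole 3 = (28, 115, 67).
Normal n = (Hole 1→Hole 2) × (Hole 1→Hole 3) = (-16292, -4785.2, 15022).
So ∂z/∂x = −n_x/n_z = 1.08454 and ∂z/∂y = −n_y/n_z = 0.31855.
Gradient magnitude |∇z| = √(a² + b²) = √(1.17623 + 0.10147) = 1.13036.
True dip = arctan(1.13036) = 48.5°, dipping toward WSW (azimuth ≈ 254°).

48.5°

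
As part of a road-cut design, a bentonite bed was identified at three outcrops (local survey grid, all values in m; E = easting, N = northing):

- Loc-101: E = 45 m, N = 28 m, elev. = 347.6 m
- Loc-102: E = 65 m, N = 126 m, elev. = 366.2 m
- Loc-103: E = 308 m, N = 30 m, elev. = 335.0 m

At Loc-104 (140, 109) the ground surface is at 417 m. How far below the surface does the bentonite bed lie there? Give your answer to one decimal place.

57.9 m

Two edge vectors: Loc-101→Loc-102 = (20, 98, 18.6), Loc-101→Loc-103 = (263, 2, -12.6).
Normal n = (Loc-101→Loc-102) × (Loc-101→Loc-103) = (-1272, 5143.8, -25734).
So ∂z/∂E = −n_x/n_z = −0.04943 and ∂z/∂N = −n_y/n_z = 0.19988.
Intercept c from Loc-101: 347.6 + 2.22 − 5.60 = 344.23.
At (140, 109): z_contact = −6.92 + 21.79 + 344.23 = 359.09 m.
Depth below ground = 417 − 359.09 = 57.9 m.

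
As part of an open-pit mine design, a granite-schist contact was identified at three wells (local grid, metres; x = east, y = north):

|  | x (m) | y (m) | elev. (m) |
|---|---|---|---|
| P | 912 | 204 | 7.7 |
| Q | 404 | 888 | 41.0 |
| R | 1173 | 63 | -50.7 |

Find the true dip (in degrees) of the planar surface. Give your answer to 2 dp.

20.99°

Two edge vectors: P→Q = (-508, 684, 33.3), P→R = (261, -141, -58.4).
Normal n = (P→Q) × (P→R) = (-35250.3, -20975.9, -106896).
So ∂z/∂x = −n_x/n_z = −0.32976 and ∂z/∂y = −n_y/n_z = −0.19623.
Gradient magnitude |∇z| = √(a² + b²) = √(0.10874 + 0.03851) = 0.38373.
True dip = arctan(0.38373) = 20.99°, dipping toward ENE (azimuth ≈ 059°).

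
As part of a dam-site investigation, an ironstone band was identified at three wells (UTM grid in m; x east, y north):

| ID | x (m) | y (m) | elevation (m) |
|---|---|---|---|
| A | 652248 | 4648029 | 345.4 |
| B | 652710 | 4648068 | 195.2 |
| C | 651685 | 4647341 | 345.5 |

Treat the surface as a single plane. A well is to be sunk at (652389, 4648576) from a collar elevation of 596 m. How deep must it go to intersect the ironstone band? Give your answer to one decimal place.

Let the plane be z = a·x + b·y + c.
B−A: 462a + 39b = −150.2;  C−A: −563a − 688b = 0.1.
Solving gives a = −0.349219497, b = 0.285625839.
Then c = 345.4 − a·652248 − b·4648029 = −1099474.06.
At (652389, 4648576): z_contact = −227826.96 + 1327753.42 − 1099474.06 = 452.40 m.
Depth below ground = 596 − 452.40 = 143.6 m.

143.6 m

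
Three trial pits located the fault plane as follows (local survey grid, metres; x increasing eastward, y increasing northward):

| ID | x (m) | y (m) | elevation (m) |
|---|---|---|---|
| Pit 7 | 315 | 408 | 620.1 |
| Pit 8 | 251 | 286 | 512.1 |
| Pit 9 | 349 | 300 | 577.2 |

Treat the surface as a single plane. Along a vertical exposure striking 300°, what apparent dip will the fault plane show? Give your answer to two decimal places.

12.04°

Let the plane be z = a·x + b·y + c.
Pit 8−Pit 7: −64a − 122b = −108;  Pit 9−Pit 7: 34a − 108b = −42.9.
Solving gives a = 0.58139, b = 0.58025.
Unit vector along 300° is (sin 300°, cos 300°) = (-0.8660, 0.5000).
Slope in that direction = a·(-0.8660) + b·(0.5000) = −0.21337.
Apparent dip = arctan|0.21337| = 12.04° (true dip is 39.4°, so apparent ≤ true as expected).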